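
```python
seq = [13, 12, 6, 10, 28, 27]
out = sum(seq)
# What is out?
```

Trace (tracking out):
seq = [13, 12, 6, 10, 28, 27]  # -> seq = [13, 12, 6, 10, 28, 27]
out = sum(seq)  # -> out = 96

Answer: 96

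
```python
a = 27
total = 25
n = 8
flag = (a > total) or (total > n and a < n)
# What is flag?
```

Trace (tracking flag):
a = 27  # -> a = 27
total = 25  # -> total = 25
n = 8  # -> n = 8
flag = a > total or (total > n and a < n)  # -> flag = True

Answer: True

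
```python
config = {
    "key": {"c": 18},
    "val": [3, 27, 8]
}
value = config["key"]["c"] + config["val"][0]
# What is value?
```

Trace (tracking value):
config = {'key': {'c': 18}, 'val': [3, 27, 8]}  # -> config = {'key': {'c': 18}, 'val': [3, 27, 8]}
value = config['key']['c'] + config['val'][0]  # -> value = 21

Answer: 21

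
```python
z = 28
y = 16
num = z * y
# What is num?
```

Answer: 448

Derivation:
Trace (tracking num):
z = 28  # -> z = 28
y = 16  # -> y = 16
num = z * y  # -> num = 448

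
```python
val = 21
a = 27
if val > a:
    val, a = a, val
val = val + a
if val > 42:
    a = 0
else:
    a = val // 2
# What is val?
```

Trace (tracking val):
val = 21  # -> val = 21
a = 27  # -> a = 27
if val > a:  # condition is False
val = val + a  # -> val = 48
if val > 42:  # condition is True
    a = 0  # -> a = 0

Answer: 48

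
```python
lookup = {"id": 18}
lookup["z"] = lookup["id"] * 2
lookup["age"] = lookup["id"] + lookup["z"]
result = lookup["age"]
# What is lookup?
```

Answer: {'id': 18, 'z': 36, 'age': 54}

Derivation:
Trace (tracking lookup):
lookup = {'id': 18}  # -> lookup = {'id': 18}
lookup['z'] = lookup['id'] * 2  # -> lookup = {'id': 18, 'z': 36}
lookup['age'] = lookup['id'] + lookup['z']  # -> lookup = {'id': 18, 'z': 36, 'age': 54}
result = lookup['age']  # -> result = 54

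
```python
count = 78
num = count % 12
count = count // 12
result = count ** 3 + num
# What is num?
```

Trace (tracking num):
count = 78  # -> count = 78
num = count % 12  # -> num = 6
count = count // 12  # -> count = 6
result = count ** 3 + num  # -> result = 222

Answer: 6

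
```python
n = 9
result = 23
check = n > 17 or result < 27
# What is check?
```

Answer: True

Derivation:
Trace (tracking check):
n = 9  # -> n = 9
result = 23  # -> result = 23
check = n > 17 or result < 27  # -> check = True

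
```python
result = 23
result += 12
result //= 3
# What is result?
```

Trace (tracking result):
result = 23  # -> result = 23
result += 12  # -> result = 35
result //= 3  # -> result = 11

Answer: 11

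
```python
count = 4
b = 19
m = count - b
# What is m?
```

Answer: -15

Derivation:
Trace (tracking m):
count = 4  # -> count = 4
b = 19  # -> b = 19
m = count - b  # -> m = -15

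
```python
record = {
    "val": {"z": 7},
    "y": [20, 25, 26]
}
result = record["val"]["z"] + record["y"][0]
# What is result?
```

Trace (tracking result):
record = {'val': {'z': 7}, 'y': [20, 25, 26]}  # -> record = {'val': {'z': 7}, 'y': [20, 25, 26]}
result = record['val']['z'] + record['y'][0]  # -> result = 27

Answer: 27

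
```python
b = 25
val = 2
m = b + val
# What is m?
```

Trace (tracking m):
b = 25  # -> b = 25
val = 2  # -> val = 2
m = b + val  # -> m = 27

Answer: 27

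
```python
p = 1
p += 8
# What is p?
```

Answer: 9

Derivation:
Trace (tracking p):
p = 1  # -> p = 1
p += 8  # -> p = 9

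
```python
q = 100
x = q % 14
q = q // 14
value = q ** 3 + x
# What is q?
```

Answer: 7

Derivation:
Trace (tracking q):
q = 100  # -> q = 100
x = q % 14  # -> x = 2
q = q // 14  # -> q = 7
value = q ** 3 + x  # -> value = 345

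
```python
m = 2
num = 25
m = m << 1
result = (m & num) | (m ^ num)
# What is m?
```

Answer: 4

Derivation:
Trace (tracking m):
m = 2  # -> m = 2
num = 25  # -> num = 25
m = m << 1  # -> m = 4
result = m & num | m ^ num  # -> result = 29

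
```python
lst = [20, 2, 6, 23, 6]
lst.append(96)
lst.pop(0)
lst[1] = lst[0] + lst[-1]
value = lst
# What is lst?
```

Answer: [2, 98, 23, 6, 96]

Derivation:
Trace (tracking lst):
lst = [20, 2, 6, 23, 6]  # -> lst = [20, 2, 6, 23, 6]
lst.append(96)  # -> lst = [20, 2, 6, 23, 6, 96]
lst.pop(0)  # -> lst = [2, 6, 23, 6, 96]
lst[1] = lst[0] + lst[-1]  # -> lst = [2, 98, 23, 6, 96]
value = lst  # -> value = [2, 98, 23, 6, 96]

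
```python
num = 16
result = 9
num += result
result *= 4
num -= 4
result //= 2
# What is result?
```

Trace (tracking result):
num = 16  # -> num = 16
result = 9  # -> result = 9
num += result  # -> num = 25
result *= 4  # -> result = 36
num -= 4  # -> num = 21
result //= 2  # -> result = 18

Answer: 18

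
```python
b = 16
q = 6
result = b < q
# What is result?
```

Answer: False

Derivation:
Trace (tracking result):
b = 16  # -> b = 16
q = 6  # -> q = 6
result = b < q  # -> result = False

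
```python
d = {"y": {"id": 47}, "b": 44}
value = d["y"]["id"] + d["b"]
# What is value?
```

Trace (tracking value):
d = {'y': {'id': 47}, 'b': 44}  # -> d = {'y': {'id': 47}, 'b': 44}
value = d['y']['id'] + d['b']  # -> value = 91

Answer: 91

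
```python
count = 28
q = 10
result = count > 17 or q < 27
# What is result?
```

Answer: True

Derivation:
Trace (tracking result):
count = 28  # -> count = 28
q = 10  # -> q = 10
result = count > 17 or q < 27  # -> result = True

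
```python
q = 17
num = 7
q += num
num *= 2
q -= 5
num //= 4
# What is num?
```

Answer: 3

Derivation:
Trace (tracking num):
q = 17  # -> q = 17
num = 7  # -> num = 7
q += num  # -> q = 24
num *= 2  # -> num = 14
q -= 5  # -> q = 19
num //= 4  # -> num = 3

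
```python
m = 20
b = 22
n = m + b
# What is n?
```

Answer: 42

Derivation:
Trace (tracking n):
m = 20  # -> m = 20
b = 22  # -> b = 22
n = m + b  # -> n = 42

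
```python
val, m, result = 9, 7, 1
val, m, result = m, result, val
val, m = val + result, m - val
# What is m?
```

Trace (tracking m):
val, m, result = (9, 7, 1)  # -> val = 9, m = 7, result = 1
val, m, result = (m, result, val)  # -> val = 7, m = 1, result = 9
val, m = (val + result, m - val)  # -> val = 16, m = -6

Answer: -6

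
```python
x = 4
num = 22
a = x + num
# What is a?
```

Trace (tracking a):
x = 4  # -> x = 4
num = 22  # -> num = 22
a = x + num  # -> a = 26

Answer: 26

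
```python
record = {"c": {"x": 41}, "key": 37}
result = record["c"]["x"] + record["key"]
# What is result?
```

Trace (tracking result):
record = {'c': {'x': 41}, 'key': 37}  # -> record = {'c': {'x': 41}, 'key': 37}
result = record['c']['x'] + record['key']  # -> result = 78

Answer: 78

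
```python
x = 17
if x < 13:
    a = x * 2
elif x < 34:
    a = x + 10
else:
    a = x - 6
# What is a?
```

Trace (tracking a):
x = 17  # -> x = 17
if x < 13:  # condition is False
elif x < 34:  # condition is True
    a = x + 10  # -> a = 27

Answer: 27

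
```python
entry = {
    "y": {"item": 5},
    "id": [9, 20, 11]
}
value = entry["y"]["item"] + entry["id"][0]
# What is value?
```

Trace (tracking value):
entry = {'y': {'item': 5}, 'id': [9, 20, 11]}  # -> entry = {'y': {'item': 5}, 'id': [9, 20, 11]}
value = entry['y']['item'] + entry['id'][0]  # -> value = 14

Answer: 14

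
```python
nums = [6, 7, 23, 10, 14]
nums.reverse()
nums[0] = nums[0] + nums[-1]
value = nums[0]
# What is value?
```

Trace (tracking value):
nums = [6, 7, 23, 10, 14]  # -> nums = [6, 7, 23, 10, 14]
nums.reverse()  # -> nums = [14, 10, 23, 7, 6]
nums[0] = nums[0] + nums[-1]  # -> nums = [20, 10, 23, 7, 6]
value = nums[0]  # -> value = 20

Answer: 20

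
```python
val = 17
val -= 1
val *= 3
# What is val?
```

Trace (tracking val):
val = 17  # -> val = 17
val -= 1  # -> val = 16
val *= 3  # -> val = 48

Answer: 48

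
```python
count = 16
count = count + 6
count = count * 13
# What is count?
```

Trace (tracking count):
count = 16  # -> count = 16
count = count + 6  # -> count = 22
count = count * 13  # -> count = 286

Answer: 286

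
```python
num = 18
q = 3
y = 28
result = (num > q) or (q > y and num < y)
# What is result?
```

Trace (tracking result):
num = 18  # -> num = 18
q = 3  # -> q = 3
y = 28  # -> y = 28
result = num > q or (q > y and num < y)  # -> result = True

Answer: True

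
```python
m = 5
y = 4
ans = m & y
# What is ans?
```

Trace (tracking ans):
m = 5  # -> m = 5
y = 4  # -> y = 4
ans = m & y  # -> ans = 4

Answer: 4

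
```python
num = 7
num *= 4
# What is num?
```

Trace (tracking num):
num = 7  # -> num = 7
num *= 4  # -> num = 28

Answer: 28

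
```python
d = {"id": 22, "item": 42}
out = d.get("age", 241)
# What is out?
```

Trace (tracking out):
d = {'id': 22, 'item': 42}  # -> d = {'id': 22, 'item': 42}
out = d.get('age', 241)  # -> out = 241

Answer: 241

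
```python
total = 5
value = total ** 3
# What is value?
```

Trace (tracking value):
total = 5  # -> total = 5
value = total ** 3  # -> value = 125

Answer: 125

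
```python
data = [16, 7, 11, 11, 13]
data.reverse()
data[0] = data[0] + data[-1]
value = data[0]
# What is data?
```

Trace (tracking data):
data = [16, 7, 11, 11, 13]  # -> data = [16, 7, 11, 11, 13]
data.reverse()  # -> data = [13, 11, 11, 7, 16]
data[0] = data[0] + data[-1]  # -> data = [29, 11, 11, 7, 16]
value = data[0]  # -> value = 29

Answer: [29, 11, 11, 7, 16]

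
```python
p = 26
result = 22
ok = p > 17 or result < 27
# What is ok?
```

Answer: True

Derivation:
Trace (tracking ok):
p = 26  # -> p = 26
result = 22  # -> result = 22
ok = p > 17 or result < 27  # -> ok = True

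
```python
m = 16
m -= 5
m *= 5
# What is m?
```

Answer: 55

Derivation:
Trace (tracking m):
m = 16  # -> m = 16
m -= 5  # -> m = 11
m *= 5  # -> m = 55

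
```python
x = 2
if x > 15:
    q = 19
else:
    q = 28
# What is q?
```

Trace (tracking q):
x = 2  # -> x = 2
if x > 15:  # condition is False
else:
    q = 28  # -> q = 28

Answer: 28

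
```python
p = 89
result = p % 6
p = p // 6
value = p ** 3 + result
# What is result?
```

Answer: 5

Derivation:
Trace (tracking result):
p = 89  # -> p = 89
result = p % 6  # -> result = 5
p = p // 6  # -> p = 14
value = p ** 3 + result  # -> value = 2749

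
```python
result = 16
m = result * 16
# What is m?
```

Trace (tracking m):
result = 16  # -> result = 16
m = result * 16  # -> m = 256

Answer: 256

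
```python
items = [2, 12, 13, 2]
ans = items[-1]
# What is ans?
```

Answer: 2

Derivation:
Trace (tracking ans):
items = [2, 12, 13, 2]  # -> items = [2, 12, 13, 2]
ans = items[-1]  # -> ans = 2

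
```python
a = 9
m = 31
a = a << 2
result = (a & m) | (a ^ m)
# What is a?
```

Answer: 36

Derivation:
Trace (tracking a):
a = 9  # -> a = 9
m = 31  # -> m = 31
a = a << 2  # -> a = 36
result = a & m | a ^ m  # -> result = 63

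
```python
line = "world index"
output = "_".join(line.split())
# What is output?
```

Trace (tracking output):
line = 'world index'  # -> line = 'world index'
output = '_'.join(line.split())  # -> output = 'world_index'

Answer: 'world_index'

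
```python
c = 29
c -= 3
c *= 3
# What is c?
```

Trace (tracking c):
c = 29  # -> c = 29
c -= 3  # -> c = 26
c *= 3  # -> c = 78

Answer: 78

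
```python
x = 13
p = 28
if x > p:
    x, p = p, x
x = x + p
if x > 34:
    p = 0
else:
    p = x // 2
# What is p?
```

Trace (tracking p):
x = 13  # -> x = 13
p = 28  # -> p = 28
if x > p:  # condition is False
x = x + p  # -> x = 41
if x > 34:  # condition is True
    p = 0  # -> p = 0

Answer: 0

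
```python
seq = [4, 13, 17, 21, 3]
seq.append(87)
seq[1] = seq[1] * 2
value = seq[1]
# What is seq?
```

Trace (tracking seq):
seq = [4, 13, 17, 21, 3]  # -> seq = [4, 13, 17, 21, 3]
seq.append(87)  # -> seq = [4, 13, 17, 21, 3, 87]
seq[1] = seq[1] * 2  # -> seq = [4, 26, 17, 21, 3, 87]
value = seq[1]  # -> value = 26

Answer: [4, 26, 17, 21, 3, 87]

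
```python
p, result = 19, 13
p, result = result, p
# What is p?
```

Trace (tracking p):
p, result = (19, 13)  # -> p = 19, result = 13
p, result = (result, p)  # -> p = 13, result = 19

Answer: 13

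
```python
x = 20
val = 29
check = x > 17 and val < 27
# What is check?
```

Trace (tracking check):
x = 20  # -> x = 20
val = 29  # -> val = 29
check = x > 17 and val < 27  # -> check = False

Answer: False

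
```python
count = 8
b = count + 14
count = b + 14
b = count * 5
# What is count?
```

Trace (tracking count):
count = 8  # -> count = 8
b = count + 14  # -> b = 22
count = b + 14  # -> count = 36
b = count * 5  # -> b = 180

Answer: 36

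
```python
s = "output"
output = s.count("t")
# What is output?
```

Answer: 2

Derivation:
Trace (tracking output):
s = 'output'  # -> s = 'output'
output = s.count('t')  # -> output = 2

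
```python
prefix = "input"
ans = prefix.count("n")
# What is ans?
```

Trace (tracking ans):
prefix = 'input'  # -> prefix = 'input'
ans = prefix.count('n')  # -> ans = 1

Answer: 1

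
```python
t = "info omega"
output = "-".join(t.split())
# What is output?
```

Trace (tracking output):
t = 'info omega'  # -> t = 'info omega'
output = '-'.join(t.split())  # -> output = 'info-omega'

Answer: 'info-omega'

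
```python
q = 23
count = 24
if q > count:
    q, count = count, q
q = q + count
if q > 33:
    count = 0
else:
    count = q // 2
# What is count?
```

Trace (tracking count):
q = 23  # -> q = 23
count = 24  # -> count = 24
if q > count:  # condition is False
q = q + count  # -> q = 47
if q > 33:  # condition is True
    count = 0  # -> count = 0

Answer: 0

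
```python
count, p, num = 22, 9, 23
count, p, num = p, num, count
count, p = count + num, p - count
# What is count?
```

Answer: 31

Derivation:
Trace (tracking count):
count, p, num = (22, 9, 23)  # -> count = 22, p = 9, num = 23
count, p, num = (p, num, count)  # -> count = 9, p = 23, num = 22
count, p = (count + num, p - count)  # -> count = 31, p = 14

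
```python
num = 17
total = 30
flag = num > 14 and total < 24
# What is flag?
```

Answer: False

Derivation:
Trace (tracking flag):
num = 17  # -> num = 17
total = 30  # -> total = 30
flag = num > 14 and total < 24  # -> flag = False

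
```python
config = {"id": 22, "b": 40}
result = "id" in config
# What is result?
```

Answer: True

Derivation:
Trace (tracking result):
config = {'id': 22, 'b': 40}  # -> config = {'id': 22, 'b': 40}
result = 'id' in config  # -> result = True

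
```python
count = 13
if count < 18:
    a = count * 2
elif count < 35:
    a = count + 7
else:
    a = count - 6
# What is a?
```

Trace (tracking a):
count = 13  # -> count = 13
if count < 18:  # condition is True
    a = count * 2  # -> a = 26

Answer: 26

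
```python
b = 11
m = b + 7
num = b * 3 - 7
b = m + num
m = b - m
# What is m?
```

Trace (tracking m):
b = 11  # -> b = 11
m = b + 7  # -> m = 18
num = b * 3 - 7  # -> num = 26
b = m + num  # -> b = 44
m = b - m  # -> m = 26

Answer: 26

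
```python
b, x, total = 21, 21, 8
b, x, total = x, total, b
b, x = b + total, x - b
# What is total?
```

Trace (tracking total):
b, x, total = (21, 21, 8)  # -> b = 21, x = 21, total = 8
b, x, total = (x, total, b)  # -> b = 21, x = 8, total = 21
b, x = (b + total, x - b)  # -> b = 42, x = -13

Answer: 21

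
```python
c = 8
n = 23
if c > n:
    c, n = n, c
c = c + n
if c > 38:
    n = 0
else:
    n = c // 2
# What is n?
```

Trace (tracking n):
c = 8  # -> c = 8
n = 23  # -> n = 23
if c > n:  # condition is False
c = c + n  # -> c = 31
if c > 38:  # condition is False
else:
    n = c // 2  # -> n = 15

Answer: 15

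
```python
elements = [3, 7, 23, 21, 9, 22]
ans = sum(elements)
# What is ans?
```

Trace (tracking ans):
elements = [3, 7, 23, 21, 9, 22]  # -> elements = [3, 7, 23, 21, 9, 22]
ans = sum(elements)  # -> ans = 85

Answer: 85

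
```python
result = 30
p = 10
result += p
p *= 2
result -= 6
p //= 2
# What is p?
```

Trace (tracking p):
result = 30  # -> result = 30
p = 10  # -> p = 10
result += p  # -> result = 40
p *= 2  # -> p = 20
result -= 6  # -> result = 34
p //= 2  # -> p = 10

Answer: 10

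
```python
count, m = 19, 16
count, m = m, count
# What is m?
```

Answer: 19

Derivation:
Trace (tracking m):
count, m = (19, 16)  # -> count = 19, m = 16
count, m = (m, count)  # -> count = 16, m = 19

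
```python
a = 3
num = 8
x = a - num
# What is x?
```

Trace (tracking x):
a = 3  # -> a = 3
num = 8  # -> num = 8
x = a - num  # -> x = -5

Answer: -5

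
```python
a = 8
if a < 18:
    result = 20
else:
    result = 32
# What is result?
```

Answer: 20

Derivation:
Trace (tracking result):
a = 8  # -> a = 8
if a < 18:  # condition is True
    result = 20  # -> result = 20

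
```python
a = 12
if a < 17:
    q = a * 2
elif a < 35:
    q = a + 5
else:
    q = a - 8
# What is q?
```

Trace (tracking q):
a = 12  # -> a = 12
if a < 17:  # condition is True
    q = a * 2  # -> q = 24

Answer: 24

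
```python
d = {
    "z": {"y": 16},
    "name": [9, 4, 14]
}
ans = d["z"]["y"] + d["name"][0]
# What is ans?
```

Answer: 25

Derivation:
Trace (tracking ans):
d = {'z': {'y': 16}, 'name': [9, 4, 14]}  # -> d = {'z': {'y': 16}, 'name': [9, 4, 14]}
ans = d['z']['y'] + d['name'][0]  # -> ans = 25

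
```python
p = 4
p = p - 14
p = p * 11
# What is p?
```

Trace (tracking p):
p = 4  # -> p = 4
p = p - 14  # -> p = -10
p = p * 11  # -> p = -110

Answer: -110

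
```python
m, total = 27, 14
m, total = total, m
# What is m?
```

Answer: 14

Derivation:
Trace (tracking m):
m, total = (27, 14)  # -> m = 27, total = 14
m, total = (total, m)  # -> m = 14, total = 27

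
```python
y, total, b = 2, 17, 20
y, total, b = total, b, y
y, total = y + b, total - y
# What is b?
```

Answer: 2

Derivation:
Trace (tracking b):
y, total, b = (2, 17, 20)  # -> y = 2, total = 17, b = 20
y, total, b = (total, b, y)  # -> y = 17, total = 20, b = 2
y, total = (y + b, total - y)  # -> y = 19, total = 3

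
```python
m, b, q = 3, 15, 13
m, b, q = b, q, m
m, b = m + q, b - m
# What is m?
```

Trace (tracking m):
m, b, q = (3, 15, 13)  # -> m = 3, b = 15, q = 13
m, b, q = (b, q, m)  # -> m = 15, b = 13, q = 3
m, b = (m + q, b - m)  # -> m = 18, b = -2

Answer: 18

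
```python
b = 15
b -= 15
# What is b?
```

Trace (tracking b):
b = 15  # -> b = 15
b -= 15  # -> b = 0

Answer: 0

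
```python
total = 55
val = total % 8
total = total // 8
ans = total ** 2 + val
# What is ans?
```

Answer: 43

Derivation:
Trace (tracking ans):
total = 55  # -> total = 55
val = total % 8  # -> val = 7
total = total // 8  # -> total = 6
ans = total ** 2 + val  # -> ans = 43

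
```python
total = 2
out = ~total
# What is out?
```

Answer: -3

Derivation:
Trace (tracking out):
total = 2  # -> total = 2
out = ~total  # -> out = -3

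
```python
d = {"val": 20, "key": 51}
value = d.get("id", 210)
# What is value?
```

Trace (tracking value):
d = {'val': 20, 'key': 51}  # -> d = {'val': 20, 'key': 51}
value = d.get('id', 210)  # -> value = 210

Answer: 210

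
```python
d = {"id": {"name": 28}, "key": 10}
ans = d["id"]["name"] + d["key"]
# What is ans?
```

Trace (tracking ans):
d = {'id': {'name': 28}, 'key': 10}  # -> d = {'id': {'name': 28}, 'key': 10}
ans = d['id']['name'] + d['key']  # -> ans = 38

Answer: 38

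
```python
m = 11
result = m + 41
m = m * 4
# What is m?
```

Answer: 44

Derivation:
Trace (tracking m):
m = 11  # -> m = 11
result = m + 41  # -> result = 52
m = m * 4  # -> m = 44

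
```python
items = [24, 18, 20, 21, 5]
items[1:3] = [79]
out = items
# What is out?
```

Trace (tracking out):
items = [24, 18, 20, 21, 5]  # -> items = [24, 18, 20, 21, 5]
items[1:3] = [79]  # -> items = [24, 79, 21, 5]
out = items  # -> out = [24, 79, 21, 5]

Answer: [24, 79, 21, 5]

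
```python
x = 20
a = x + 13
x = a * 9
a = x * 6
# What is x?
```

Answer: 297

Derivation:
Trace (tracking x):
x = 20  # -> x = 20
a = x + 13  # -> a = 33
x = a * 9  # -> x = 297
a = x * 6  # -> a = 1782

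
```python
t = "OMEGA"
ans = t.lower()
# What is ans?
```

Trace (tracking ans):
t = 'OMEGA'  # -> t = 'OMEGA'
ans = t.lower()  # -> ans = 'omega'

Answer: 'omega'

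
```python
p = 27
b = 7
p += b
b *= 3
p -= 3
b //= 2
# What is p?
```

Trace (tracking p):
p = 27  # -> p = 27
b = 7  # -> b = 7
p += b  # -> p = 34
b *= 3  # -> b = 21
p -= 3  # -> p = 31
b //= 2  # -> b = 10

Answer: 31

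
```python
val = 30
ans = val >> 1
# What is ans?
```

Trace (tracking ans):
val = 30  # -> val = 30
ans = val >> 1  # -> ans = 15

Answer: 15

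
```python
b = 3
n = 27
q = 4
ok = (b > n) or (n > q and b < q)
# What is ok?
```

Answer: True

Derivation:
Trace (tracking ok):
b = 3  # -> b = 3
n = 27  # -> n = 27
q = 4  # -> q = 4
ok = b > n or (n > q and b < q)  # -> ok = True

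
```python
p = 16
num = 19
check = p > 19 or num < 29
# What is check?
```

Answer: True

Derivation:
Trace (tracking check):
p = 16  # -> p = 16
num = 19  # -> num = 19
check = p > 19 or num < 29  # -> check = True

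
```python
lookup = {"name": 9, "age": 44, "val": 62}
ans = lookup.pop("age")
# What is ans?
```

Trace (tracking ans):
lookup = {'name': 9, 'age': 44, 'val': 62}  # -> lookup = {'name': 9, 'age': 44, 'val': 62}
ans = lookup.pop('age')  # -> ans = 44

Answer: 44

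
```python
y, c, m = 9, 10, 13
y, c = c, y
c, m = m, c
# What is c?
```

Trace (tracking c):
y, c, m = (9, 10, 13)  # -> y = 9, c = 10, m = 13
y, c = (c, y)  # -> y = 10, c = 9
c, m = (m, c)  # -> c = 13, m = 9

Answer: 13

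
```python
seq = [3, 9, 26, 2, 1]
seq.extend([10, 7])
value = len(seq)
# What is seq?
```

Trace (tracking seq):
seq = [3, 9, 26, 2, 1]  # -> seq = [3, 9, 26, 2, 1]
seq.extend([10, 7])  # -> seq = [3, 9, 26, 2, 1, 10, 7]
value = len(seq)  # -> value = 7

Answer: [3, 9, 26, 2, 1, 10, 7]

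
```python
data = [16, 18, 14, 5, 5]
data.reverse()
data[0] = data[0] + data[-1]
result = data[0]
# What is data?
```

Answer: [21, 5, 14, 18, 16]

Derivation:
Trace (tracking data):
data = [16, 18, 14, 5, 5]  # -> data = [16, 18, 14, 5, 5]
data.reverse()  # -> data = [5, 5, 14, 18, 16]
data[0] = data[0] + data[-1]  # -> data = [21, 5, 14, 18, 16]
result = data[0]  # -> result = 21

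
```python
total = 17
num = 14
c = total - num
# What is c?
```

Answer: 3

Derivation:
Trace (tracking c):
total = 17  # -> total = 17
num = 14  # -> num = 14
c = total - num  # -> c = 3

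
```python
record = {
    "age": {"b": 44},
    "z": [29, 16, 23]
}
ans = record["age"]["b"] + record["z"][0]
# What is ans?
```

Trace (tracking ans):
record = {'age': {'b': 44}, 'z': [29, 16, 23]}  # -> record = {'age': {'b': 44}, 'z': [29, 16, 23]}
ans = record['age']['b'] + record['z'][0]  # -> ans = 73

Answer: 73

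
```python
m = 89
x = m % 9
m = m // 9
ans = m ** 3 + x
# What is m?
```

Answer: 9

Derivation:
Trace (tracking m):
m = 89  # -> m = 89
x = m % 9  # -> x = 8
m = m // 9  # -> m = 9
ans = m ** 3 + x  # -> ans = 737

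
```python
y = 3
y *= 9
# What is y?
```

Answer: 27

Derivation:
Trace (tracking y):
y = 3  # -> y = 3
y *= 9  # -> y = 27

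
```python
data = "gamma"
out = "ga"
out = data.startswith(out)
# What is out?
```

Trace (tracking out):
data = 'gamma'  # -> data = 'gamma'
out = 'ga'  # -> out = 'ga'
out = data.startswith(out)  # -> out = True

Answer: True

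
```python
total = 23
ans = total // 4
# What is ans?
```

Answer: 5

Derivation:
Trace (tracking ans):
total = 23  # -> total = 23
ans = total // 4  # -> ans = 5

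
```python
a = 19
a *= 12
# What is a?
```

Trace (tracking a):
a = 19  # -> a = 19
a *= 12  # -> a = 228

Answer: 228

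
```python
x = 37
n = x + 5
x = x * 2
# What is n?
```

Answer: 42

Derivation:
Trace (tracking n):
x = 37  # -> x = 37
n = x + 5  # -> n = 42
x = x * 2  # -> x = 74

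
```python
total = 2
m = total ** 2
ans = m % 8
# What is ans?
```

Trace (tracking ans):
total = 2  # -> total = 2
m = total ** 2  # -> m = 4
ans = m % 8  # -> ans = 4

Answer: 4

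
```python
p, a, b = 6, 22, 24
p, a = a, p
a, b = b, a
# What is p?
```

Answer: 22

Derivation:
Trace (tracking p):
p, a, b = (6, 22, 24)  # -> p = 6, a = 22, b = 24
p, a = (a, p)  # -> p = 22, a = 6
a, b = (b, a)  # -> a = 24, b = 6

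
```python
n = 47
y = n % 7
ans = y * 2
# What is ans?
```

Trace (tracking ans):
n = 47  # -> n = 47
y = n % 7  # -> y = 5
ans = y * 2  # -> ans = 10

Answer: 10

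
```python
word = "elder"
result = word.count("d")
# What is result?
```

Trace (tracking result):
word = 'elder'  # -> word = 'elder'
result = word.count('d')  # -> result = 1

Answer: 1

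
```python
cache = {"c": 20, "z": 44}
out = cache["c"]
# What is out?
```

Answer: 20

Derivation:
Trace (tracking out):
cache = {'c': 20, 'z': 44}  # -> cache = {'c': 20, 'z': 44}
out = cache['c']  # -> out = 20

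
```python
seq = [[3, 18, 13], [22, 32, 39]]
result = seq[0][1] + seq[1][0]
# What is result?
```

Trace (tracking result):
seq = [[3, 18, 13], [22, 32, 39]]  # -> seq = [[3, 18, 13], [22, 32, 39]]
result = seq[0][1] + seq[1][0]  # -> result = 40

Answer: 40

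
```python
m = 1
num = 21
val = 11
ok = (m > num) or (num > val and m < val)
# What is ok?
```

Trace (tracking ok):
m = 1  # -> m = 1
num = 21  # -> num = 21
val = 11  # -> val = 11
ok = m > num or (num > val and m < val)  # -> ok = True

Answer: True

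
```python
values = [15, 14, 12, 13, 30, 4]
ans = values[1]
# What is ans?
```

Trace (tracking ans):
values = [15, 14, 12, 13, 30, 4]  # -> values = [15, 14, 12, 13, 30, 4]
ans = values[1]  # -> ans = 14

Answer: 14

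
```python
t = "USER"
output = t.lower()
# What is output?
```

Trace (tracking output):
t = 'USER'  # -> t = 'USER'
output = t.lower()  # -> output = 'user'

Answer: 'user'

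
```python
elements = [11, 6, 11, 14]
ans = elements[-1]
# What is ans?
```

Trace (tracking ans):
elements = [11, 6, 11, 14]  # -> elements = [11, 6, 11, 14]
ans = elements[-1]  # -> ans = 14

Answer: 14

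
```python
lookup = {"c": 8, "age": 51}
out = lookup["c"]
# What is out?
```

Answer: 8

Derivation:
Trace (tracking out):
lookup = {'c': 8, 'age': 51}  # -> lookup = {'c': 8, 'age': 51}
out = lookup['c']  # -> out = 8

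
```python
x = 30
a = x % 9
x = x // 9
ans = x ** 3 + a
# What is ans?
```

Answer: 30

Derivation:
Trace (tracking ans):
x = 30  # -> x = 30
a = x % 9  # -> a = 3
x = x // 9  # -> x = 3
ans = x ** 3 + a  # -> ans = 30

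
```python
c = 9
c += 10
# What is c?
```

Trace (tracking c):
c = 9  # -> c = 9
c += 10  # -> c = 19

Answer: 19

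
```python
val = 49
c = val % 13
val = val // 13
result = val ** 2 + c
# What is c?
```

Trace (tracking c):
val = 49  # -> val = 49
c = val % 13  # -> c = 10
val = val // 13  # -> val = 3
result = val ** 2 + c  # -> result = 19

Answer: 10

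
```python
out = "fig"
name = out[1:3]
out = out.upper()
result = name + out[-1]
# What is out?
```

Trace (tracking out):
out = 'fig'  # -> out = 'fig'
name = out[1:3]  # -> name = 'ig'
out = out.upper()  # -> out = 'FIG'
result = name + out[-1]  # -> result = 'igG'

Answer: 'FIG'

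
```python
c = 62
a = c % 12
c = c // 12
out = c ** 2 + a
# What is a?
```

Answer: 2

Derivation:
Trace (tracking a):
c = 62  # -> c = 62
a = c % 12  # -> a = 2
c = c // 12  # -> c = 5
out = c ** 2 + a  # -> out = 27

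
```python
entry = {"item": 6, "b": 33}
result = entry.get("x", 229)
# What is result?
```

Trace (tracking result):
entry = {'item': 6, 'b': 33}  # -> entry = {'item': 6, 'b': 33}
result = entry.get('x', 229)  # -> result = 229

Answer: 229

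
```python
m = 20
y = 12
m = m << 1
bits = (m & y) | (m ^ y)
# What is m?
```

Trace (tracking m):
m = 20  # -> m = 20
y = 12  # -> y = 12
m = m << 1  # -> m = 40
bits = m & y | m ^ y  # -> bits = 44

Answer: 40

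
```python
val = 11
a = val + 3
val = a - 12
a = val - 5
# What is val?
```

Answer: 2

Derivation:
Trace (tracking val):
val = 11  # -> val = 11
a = val + 3  # -> a = 14
val = a - 12  # -> val = 2
a = val - 5  # -> a = -3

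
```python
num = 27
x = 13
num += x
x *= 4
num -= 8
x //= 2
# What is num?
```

Trace (tracking num):
num = 27  # -> num = 27
x = 13  # -> x = 13
num += x  # -> num = 40
x *= 4  # -> x = 52
num -= 8  # -> num = 32
x //= 2  # -> x = 26

Answer: 32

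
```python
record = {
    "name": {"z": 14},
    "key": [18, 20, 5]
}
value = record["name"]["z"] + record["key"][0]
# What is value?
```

Answer: 32

Derivation:
Trace (tracking value):
record = {'name': {'z': 14}, 'key': [18, 20, 5]}  # -> record = {'name': {'z': 14}, 'key': [18, 20, 5]}
value = record['name']['z'] + record['key'][0]  # -> value = 32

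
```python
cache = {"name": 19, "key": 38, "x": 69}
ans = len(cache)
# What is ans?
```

Answer: 3

Derivation:
Trace (tracking ans):
cache = {'name': 19, 'key': 38, 'x': 69}  # -> cache = {'name': 19, 'key': 38, 'x': 69}
ans = len(cache)  # -> ans = 3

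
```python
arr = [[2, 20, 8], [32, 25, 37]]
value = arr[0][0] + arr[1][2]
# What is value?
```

Answer: 39

Derivation:
Trace (tracking value):
arr = [[2, 20, 8], [32, 25, 37]]  # -> arr = [[2, 20, 8], [32, 25, 37]]
value = arr[0][0] + arr[1][2]  # -> value = 39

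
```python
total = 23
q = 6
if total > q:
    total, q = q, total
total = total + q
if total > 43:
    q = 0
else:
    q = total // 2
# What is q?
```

Answer: 14

Derivation:
Trace (tracking q):
total = 23  # -> total = 23
q = 6  # -> q = 6
if total > q:  # condition is True
    total, q = (q, total)  # -> total = 6, q = 23
total = total + q  # -> total = 29
if total > 43:  # condition is False
else:
    q = total // 2  # -> q = 14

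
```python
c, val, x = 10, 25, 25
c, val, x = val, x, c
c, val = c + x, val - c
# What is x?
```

Trace (tracking x):
c, val, x = (10, 25, 25)  # -> c = 10, val = 25, x = 25
c, val, x = (val, x, c)  # -> c = 25, val = 25, x = 10
c, val = (c + x, val - c)  # -> c = 35, val = 0

Answer: 10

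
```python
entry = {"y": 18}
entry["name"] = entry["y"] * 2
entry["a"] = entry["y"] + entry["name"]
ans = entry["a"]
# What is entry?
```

Answer: {'y': 18, 'name': 36, 'a': 54}

Derivation:
Trace (tracking entry):
entry = {'y': 18}  # -> entry = {'y': 18}
entry['name'] = entry['y'] * 2  # -> entry = {'y': 18, 'name': 36}
entry['a'] = entry['y'] + entry['name']  # -> entry = {'y': 18, 'name': 36, 'a': 54}
ans = entry['a']  # -> ans = 54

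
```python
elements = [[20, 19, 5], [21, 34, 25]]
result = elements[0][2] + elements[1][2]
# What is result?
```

Answer: 30

Derivation:
Trace (tracking result):
elements = [[20, 19, 5], [21, 34, 25]]  # -> elements = [[20, 19, 5], [21, 34, 25]]
result = elements[0][2] + elements[1][2]  # -> result = 30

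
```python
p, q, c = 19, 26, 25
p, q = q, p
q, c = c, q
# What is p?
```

Trace (tracking p):
p, q, c = (19, 26, 25)  # -> p = 19, q = 26, c = 25
p, q = (q, p)  # -> p = 26, q = 19
q, c = (c, q)  # -> q = 25, c = 19

Answer: 26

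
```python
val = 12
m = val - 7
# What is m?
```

Trace (tracking m):
val = 12  # -> val = 12
m = val - 7  # -> m = 5

Answer: 5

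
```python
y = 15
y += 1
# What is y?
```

Answer: 16

Derivation:
Trace (tracking y):
y = 15  # -> y = 15
y += 1  # -> y = 16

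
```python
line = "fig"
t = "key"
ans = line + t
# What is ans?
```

Answer: 'figkey'

Derivation:
Trace (tracking ans):
line = 'fig'  # -> line = 'fig'
t = 'key'  # -> t = 'key'
ans = line + t  # -> ans = 'figkey'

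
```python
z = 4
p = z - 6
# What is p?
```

Trace (tracking p):
z = 4  # -> z = 4
p = z - 6  # -> p = -2

Answer: -2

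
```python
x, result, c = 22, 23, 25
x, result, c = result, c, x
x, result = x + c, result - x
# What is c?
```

Trace (tracking c):
x, result, c = (22, 23, 25)  # -> x = 22, result = 23, c = 25
x, result, c = (result, c, x)  # -> x = 23, result = 25, c = 22
x, result = (x + c, result - x)  # -> x = 45, result = 2

Answer: 22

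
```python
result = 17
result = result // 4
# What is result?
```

Answer: 4

Derivation:
Trace (tracking result):
result = 17  # -> result = 17
result = result // 4  # -> result = 4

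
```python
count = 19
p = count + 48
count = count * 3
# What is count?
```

Answer: 57

Derivation:
Trace (tracking count):
count = 19  # -> count = 19
p = count + 48  # -> p = 67
count = count * 3  # -> count = 57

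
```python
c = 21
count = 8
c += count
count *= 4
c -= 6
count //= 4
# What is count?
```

Answer: 8

Derivation:
Trace (tracking count):
c = 21  # -> c = 21
count = 8  # -> count = 8
c += count  # -> c = 29
count *= 4  # -> count = 32
c -= 6  # -> c = 23
count //= 4  # -> count = 8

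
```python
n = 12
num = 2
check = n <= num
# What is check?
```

Answer: False

Derivation:
Trace (tracking check):
n = 12  # -> n = 12
num = 2  # -> num = 2
check = n <= num  # -> check = False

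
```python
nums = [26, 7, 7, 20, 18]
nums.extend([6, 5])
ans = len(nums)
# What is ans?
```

Trace (tracking ans):
nums = [26, 7, 7, 20, 18]  # -> nums = [26, 7, 7, 20, 18]
nums.extend([6, 5])  # -> nums = [26, 7, 7, 20, 18, 6, 5]
ans = len(nums)  # -> ans = 7

Answer: 7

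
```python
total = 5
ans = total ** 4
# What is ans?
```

Answer: 625

Derivation:
Trace (tracking ans):
total = 5  # -> total = 5
ans = total ** 4  # -> ans = 625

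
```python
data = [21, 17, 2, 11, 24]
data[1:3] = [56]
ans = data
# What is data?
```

Trace (tracking data):
data = [21, 17, 2, 11, 24]  # -> data = [21, 17, 2, 11, 24]
data[1:3] = [56]  # -> data = [21, 56, 11, 24]
ans = data  # -> ans = [21, 56, 11, 24]

Answer: [21, 56, 11, 24]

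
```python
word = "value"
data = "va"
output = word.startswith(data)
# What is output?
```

Answer: True

Derivation:
Trace (tracking output):
word = 'value'  # -> word = 'value'
data = 'va'  # -> data = 'va'
output = word.startswith(data)  # -> output = True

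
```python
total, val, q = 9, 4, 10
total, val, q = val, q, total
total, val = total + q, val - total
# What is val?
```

Trace (tracking val):
total, val, q = (9, 4, 10)  # -> total = 9, val = 4, q = 10
total, val, q = (val, q, total)  # -> total = 4, val = 10, q = 9
total, val = (total + q, val - total)  # -> total = 13, val = 6

Answer: 6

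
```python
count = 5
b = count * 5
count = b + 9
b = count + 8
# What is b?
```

Answer: 42

Derivation:
Trace (tracking b):
count = 5  # -> count = 5
b = count * 5  # -> b = 25
count = b + 9  # -> count = 34
b = count + 8  # -> b = 42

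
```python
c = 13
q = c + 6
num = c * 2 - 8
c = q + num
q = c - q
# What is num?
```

Answer: 18

Derivation:
Trace (tracking num):
c = 13  # -> c = 13
q = c + 6  # -> q = 19
num = c * 2 - 8  # -> num = 18
c = q + num  # -> c = 37
q = c - q  # -> q = 18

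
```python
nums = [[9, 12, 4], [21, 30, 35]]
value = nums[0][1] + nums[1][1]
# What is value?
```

Trace (tracking value):
nums = [[9, 12, 4], [21, 30, 35]]  # -> nums = [[9, 12, 4], [21, 30, 35]]
value = nums[0][1] + nums[1][1]  # -> value = 42

Answer: 42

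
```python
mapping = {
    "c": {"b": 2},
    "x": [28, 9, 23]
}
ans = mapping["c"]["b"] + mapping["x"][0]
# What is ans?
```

Trace (tracking ans):
mapping = {'c': {'b': 2}, 'x': [28, 9, 23]}  # -> mapping = {'c': {'b': 2}, 'x': [28, 9, 23]}
ans = mapping['c']['b'] + mapping['x'][0]  # -> ans = 30

Answer: 30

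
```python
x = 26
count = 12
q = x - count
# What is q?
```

Trace (tracking q):
x = 26  # -> x = 26
count = 12  # -> count = 12
q = x - count  # -> q = 14

Answer: 14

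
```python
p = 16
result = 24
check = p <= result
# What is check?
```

Trace (tracking check):
p = 16  # -> p = 16
result = 24  # -> result = 24
check = p <= result  # -> check = True

Answer: True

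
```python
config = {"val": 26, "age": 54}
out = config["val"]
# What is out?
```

Answer: 26

Derivation:
Trace (tracking out):
config = {'val': 26, 'age': 54}  # -> config = {'val': 26, 'age': 54}
out = config['val']  # -> out = 26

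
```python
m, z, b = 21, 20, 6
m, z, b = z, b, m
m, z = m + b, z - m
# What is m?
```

Answer: 41

Derivation:
Trace (tracking m):
m, z, b = (21, 20, 6)  # -> m = 21, z = 20, b = 6
m, z, b = (z, b, m)  # -> m = 20, z = 6, b = 21
m, z = (m + b, z - m)  # -> m = 41, z = -14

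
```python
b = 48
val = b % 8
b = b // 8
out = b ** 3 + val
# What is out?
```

Trace (tracking out):
b = 48  # -> b = 48
val = b % 8  # -> val = 0
b = b // 8  # -> b = 6
out = b ** 3 + val  # -> out = 216

Answer: 216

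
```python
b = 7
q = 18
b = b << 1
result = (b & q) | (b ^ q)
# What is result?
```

Answer: 30

Derivation:
Trace (tracking result):
b = 7  # -> b = 7
q = 18  # -> q = 18
b = b << 1  # -> b = 14
result = b & q | b ^ q  # -> result = 30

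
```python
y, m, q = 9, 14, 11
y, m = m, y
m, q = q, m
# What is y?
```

Answer: 14

Derivation:
Trace (tracking y):
y, m, q = (9, 14, 11)  # -> y = 9, m = 14, q = 11
y, m = (m, y)  # -> y = 14, m = 9
m, q = (q, m)  # -> m = 11, q = 9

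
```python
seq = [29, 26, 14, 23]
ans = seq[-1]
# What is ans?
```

Answer: 23

Derivation:
Trace (tracking ans):
seq = [29, 26, 14, 23]  # -> seq = [29, 26, 14, 23]
ans = seq[-1]  # -> ans = 23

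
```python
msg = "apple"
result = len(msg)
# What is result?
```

Answer: 5

Derivation:
Trace (tracking result):
msg = 'apple'  # -> msg = 'apple'
result = len(msg)  # -> result = 5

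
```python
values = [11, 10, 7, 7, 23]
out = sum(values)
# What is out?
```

Answer: 58

Derivation:
Trace (tracking out):
values = [11, 10, 7, 7, 23]  # -> values = [11, 10, 7, 7, 23]
out = sum(values)  # -> out = 58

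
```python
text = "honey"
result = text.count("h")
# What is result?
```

Trace (tracking result):
text = 'honey'  # -> text = 'honey'
result = text.count('h')  # -> result = 1

Answer: 1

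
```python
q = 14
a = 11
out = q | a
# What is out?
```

Answer: 15

Derivation:
Trace (tracking out):
q = 14  # -> q = 14
a = 11  # -> a = 11
out = q | a  # -> out = 15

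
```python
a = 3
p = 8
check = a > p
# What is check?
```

Answer: False

Derivation:
Trace (tracking check):
a = 3  # -> a = 3
p = 8  # -> p = 8
check = a > p  # -> check = False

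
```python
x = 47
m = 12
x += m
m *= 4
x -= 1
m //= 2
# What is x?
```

Trace (tracking x):
x = 47  # -> x = 47
m = 12  # -> m = 12
x += m  # -> x = 59
m *= 4  # -> m = 48
x -= 1  # -> x = 58
m //= 2  # -> m = 24

Answer: 58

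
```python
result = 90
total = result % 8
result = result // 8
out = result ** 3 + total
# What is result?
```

Trace (tracking result):
result = 90  # -> result = 90
total = result % 8  # -> total = 2
result = result // 8  # -> result = 11
out = result ** 3 + total  # -> out = 1333

Answer: 11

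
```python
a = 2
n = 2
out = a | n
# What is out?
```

Answer: 2

Derivation:
Trace (tracking out):
a = 2  # -> a = 2
n = 2  # -> n = 2
out = a | n  # -> out = 2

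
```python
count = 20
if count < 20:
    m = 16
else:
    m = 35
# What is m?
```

Answer: 35

Derivation:
Trace (tracking m):
count = 20  # -> count = 20
if count < 20:  # condition is False
else:
    m = 35  # -> m = 35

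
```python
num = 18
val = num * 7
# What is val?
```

Trace (tracking val):
num = 18  # -> num = 18
val = num * 7  # -> val = 126

Answer: 126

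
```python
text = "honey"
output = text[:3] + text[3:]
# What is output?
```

Trace (tracking output):
text = 'honey'  # -> text = 'honey'
output = text[:3] + text[3:]  # -> output = 'honey'

Answer: 'honey'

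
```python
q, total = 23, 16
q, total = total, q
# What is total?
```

Answer: 23

Derivation:
Trace (tracking total):
q, total = (23, 16)  # -> q = 23, total = 16
q, total = (total, q)  # -> q = 16, total = 23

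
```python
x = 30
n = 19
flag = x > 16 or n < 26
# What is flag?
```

Trace (tracking flag):
x = 30  # -> x = 30
n = 19  # -> n = 19
flag = x > 16 or n < 26  # -> flag = True

Answer: True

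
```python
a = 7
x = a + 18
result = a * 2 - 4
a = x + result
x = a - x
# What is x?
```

Answer: 10

Derivation:
Trace (tracking x):
a = 7  # -> a = 7
x = a + 18  # -> x = 25
result = a * 2 - 4  # -> result = 10
a = x + result  # -> a = 35
x = a - x  # -> x = 10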